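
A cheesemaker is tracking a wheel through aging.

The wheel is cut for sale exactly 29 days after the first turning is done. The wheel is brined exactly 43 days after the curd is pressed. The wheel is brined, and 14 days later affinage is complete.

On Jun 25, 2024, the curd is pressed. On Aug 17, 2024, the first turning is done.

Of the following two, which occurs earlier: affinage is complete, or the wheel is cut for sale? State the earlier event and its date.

The curd is pressed: Jun 25, 2024.
The wheel is brined: Jun 25, 2024 + 43 days = Aug 7, 2024.
Affinage is complete: Aug 7, 2024 + 14 days = Aug 21, 2024.
The first turning is done: Aug 17, 2024.
The wheel is cut for sale: Aug 17, 2024 + 29 days = Sep 15, 2024.
Comparing: affinage is complete on Aug 21, 2024 vs the wheel is cut for sale on Sep 15, 2024. Earlier: affinage is complete.

Affinage is complete — Aug 21, 2024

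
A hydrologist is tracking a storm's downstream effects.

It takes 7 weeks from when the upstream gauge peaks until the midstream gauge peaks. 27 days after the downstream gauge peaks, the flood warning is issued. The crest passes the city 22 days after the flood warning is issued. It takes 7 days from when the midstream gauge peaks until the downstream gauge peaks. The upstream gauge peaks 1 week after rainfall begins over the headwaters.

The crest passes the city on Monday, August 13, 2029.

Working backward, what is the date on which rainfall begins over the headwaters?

Monday, April 23, 2029

The crest passes the city: Aug 13, 2029.
The flood warning is issued: Aug 13, 2029 − 22 days = Jul 22, 2029.
The downstream gauge peaks: Jul 22, 2029 − 27 days = Jun 25, 2029.
The midstream gauge peaks: Jun 25, 2029 − 7 days = Jun 18, 2029.
The upstream gauge peaks: Jun 18, 2029 − 7 weeks = Apr 30, 2029.
Rainfall begins over the headwaters: Apr 30, 2029 − 1 week = Apr 23, 2029.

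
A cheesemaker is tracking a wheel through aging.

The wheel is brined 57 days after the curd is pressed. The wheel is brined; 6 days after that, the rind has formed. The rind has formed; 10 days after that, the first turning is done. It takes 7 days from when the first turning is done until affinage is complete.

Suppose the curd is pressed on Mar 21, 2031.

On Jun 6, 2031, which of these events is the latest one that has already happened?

The curd is pressed: Mar 21, 2031.
The wheel is brined: Mar 21, 2031 + 57 days = May 17, 2031.
The rind has formed: May 17, 2031 + 6 days = May 23, 2031.
The first turning is done: May 23, 2031 + 10 days = Jun 2, 2031.
Affinage is complete: Jun 2, 2031 + 7 days = Jun 9, 2031.
Jun 6, 2031 falls between when the first turning is done (Jun 2, 2031) and when affinage is complete (Jun 9, 2031).

The first turning is done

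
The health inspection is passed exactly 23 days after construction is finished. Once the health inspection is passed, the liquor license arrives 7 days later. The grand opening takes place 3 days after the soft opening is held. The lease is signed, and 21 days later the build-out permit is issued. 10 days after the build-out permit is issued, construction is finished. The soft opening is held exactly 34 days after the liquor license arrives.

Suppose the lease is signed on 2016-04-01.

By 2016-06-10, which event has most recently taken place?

The liquor license arrives

The lease is signed: Apr 1, 2016.
The build-out permit is issued: Apr 1, 2016 + 21 days = Apr 22, 2016.
Construction is finished: Apr 22, 2016 + 10 days = May 2, 2016.
The health inspection is passed: May 2, 2016 + 23 days = May 25, 2016.
The liquor license arrives: May 25, 2016 + 7 days = Jun 1, 2016.
The soft opening is held: Jun 1, 2016 + 34 days = Jul 5, 2016.
The grand opening takes place: Jul 5, 2016 + 3 days = Jul 8, 2016.
Jun 10, 2016 falls between when the liquor license arrives (Jun 1, 2016) and when the soft opening is held (Jul 5, 2016).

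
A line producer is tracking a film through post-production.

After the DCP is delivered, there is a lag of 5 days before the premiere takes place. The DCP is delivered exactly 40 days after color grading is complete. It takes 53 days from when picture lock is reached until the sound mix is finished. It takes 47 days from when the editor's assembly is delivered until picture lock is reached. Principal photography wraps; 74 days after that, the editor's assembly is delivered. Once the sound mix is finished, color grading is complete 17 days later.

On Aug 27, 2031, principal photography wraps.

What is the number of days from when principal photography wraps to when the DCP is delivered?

Causal path: principal photography wraps → the editor's assembly is delivered → picture lock is reached → the sound mix is finished → color grading is complete → the DCP is delivered.
Total delay along the path: 74 + 47 + 53 + 17 + 40 = 231 days.

231 days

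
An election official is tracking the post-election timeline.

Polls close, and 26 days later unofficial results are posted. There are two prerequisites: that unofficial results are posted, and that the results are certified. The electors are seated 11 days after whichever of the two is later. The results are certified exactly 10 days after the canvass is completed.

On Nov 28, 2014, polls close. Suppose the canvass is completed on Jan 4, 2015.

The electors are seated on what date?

Polls close: Nov 28, 2014.
Unofficial results are posted: Nov 28, 2014 + 26 days = Dec 24, 2014.
The canvass is completed: Jan 4, 2015.
The results are certified: Jan 4, 2015 + 10 days = Jan 14, 2015.
Both prerequisites met — unofficial results are posted (Dec 24, 2014), the results are certified (Jan 14, 2015); the later is Jan 14, 2015.
The electors are seated: Jan 14, 2015 + 11 days = Jan 25, 2015.

Jan 25, 2015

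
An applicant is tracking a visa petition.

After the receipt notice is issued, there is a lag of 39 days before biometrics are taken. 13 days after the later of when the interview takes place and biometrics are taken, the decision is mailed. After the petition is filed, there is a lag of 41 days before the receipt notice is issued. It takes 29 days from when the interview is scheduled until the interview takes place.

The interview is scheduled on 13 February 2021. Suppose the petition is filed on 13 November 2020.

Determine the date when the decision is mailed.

The interview is scheduled: Feb 13, 2021.
The interview takes place: Feb 13, 2021 + 29 days = Mar 14, 2021.
The petition is filed: Nov 13, 2020.
The receipt notice is issued: Nov 13, 2020 + 41 days = Dec 24, 2020.
Biometrics are taken: Dec 24, 2020 + 39 days = Feb 1, 2021.
Both prerequisites met — the interview takes place (Mar 14, 2021), biometrics are taken (Feb 1, 2021); the later is Mar 14, 2021.
The decision is mailed: Mar 14, 2021 + 13 days = Mar 27, 2021.

27 March 2021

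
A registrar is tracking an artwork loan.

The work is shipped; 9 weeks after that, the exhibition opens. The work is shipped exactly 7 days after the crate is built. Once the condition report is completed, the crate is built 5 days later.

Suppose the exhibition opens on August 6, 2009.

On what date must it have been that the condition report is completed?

May 23, 2009

The exhibition opens: Aug 6, 2009.
The work is shipped: Aug 6, 2009 − 9 weeks = Jun 4, 2009.
The crate is built: Jun 4, 2009 − 7 days = May 28, 2009.
The condition report is completed: May 28, 2009 − 5 days = May 23, 2009.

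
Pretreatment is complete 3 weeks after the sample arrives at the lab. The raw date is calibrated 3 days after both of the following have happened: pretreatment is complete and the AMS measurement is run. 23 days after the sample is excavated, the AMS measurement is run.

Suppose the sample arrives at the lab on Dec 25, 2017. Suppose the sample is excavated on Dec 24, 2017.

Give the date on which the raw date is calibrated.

The sample arrives at the lab: Dec 25, 2017.
Pretreatment is complete: Dec 25, 2017 + 3 weeks = Jan 15, 2018.
The sample is excavated: Dec 24, 2017.
The AMS measurement is run: Dec 24, 2017 + 23 days = Jan 16, 2018.
Both prerequisites met — pretreatment is complete (Jan 15, 2018), the AMS measurement is run (Jan 16, 2018); the later is Jan 16, 2018.
The raw date is calibrated: Jan 16, 2018 + 3 days = Jan 19, 2018.

Jan 19, 2018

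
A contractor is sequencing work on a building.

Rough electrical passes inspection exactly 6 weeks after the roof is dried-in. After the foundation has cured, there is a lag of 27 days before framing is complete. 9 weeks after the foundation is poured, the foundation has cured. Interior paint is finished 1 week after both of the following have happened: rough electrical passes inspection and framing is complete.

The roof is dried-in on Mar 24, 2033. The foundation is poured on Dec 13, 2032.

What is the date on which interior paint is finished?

May 12, 2033

The roof is dried-in: Mar 24, 2033.
Rough electrical passes inspection: Mar 24, 2033 + 6 weeks = May 5, 2033.
The foundation is poured: Dec 13, 2032.
The foundation has cured: Dec 13, 2032 + 9 weeks = Feb 14, 2033.
Framing is complete: Feb 14, 2033 + 27 days = Mar 13, 2033.
Both prerequisites met — rough electrical passes inspection (May 5, 2033), framing is complete (Mar 13, 2033); the later is May 5, 2033.
Interior paint is finished: May 5, 2033 + 1 week = May 12, 2033.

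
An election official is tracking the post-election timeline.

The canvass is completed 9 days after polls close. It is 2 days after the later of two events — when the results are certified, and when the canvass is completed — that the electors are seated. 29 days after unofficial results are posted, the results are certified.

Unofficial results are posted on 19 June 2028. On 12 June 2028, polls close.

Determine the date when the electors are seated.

Unofficial results are posted: Jun 19, 2028.
The results are certified: Jun 19, 2028 + 29 days = Jul 18, 2028.
Polls close: Jun 12, 2028.
The canvass is completed: Jun 12, 2028 + 9 days = Jun 21, 2028.
Both prerequisites met — the results are certified (Jul 18, 2028), the canvass is completed (Jun 21, 2028); the later is Jul 18, 2028.
The electors are seated: Jul 18, 2028 + 2 days = Jul 20, 2028.

20 July 2028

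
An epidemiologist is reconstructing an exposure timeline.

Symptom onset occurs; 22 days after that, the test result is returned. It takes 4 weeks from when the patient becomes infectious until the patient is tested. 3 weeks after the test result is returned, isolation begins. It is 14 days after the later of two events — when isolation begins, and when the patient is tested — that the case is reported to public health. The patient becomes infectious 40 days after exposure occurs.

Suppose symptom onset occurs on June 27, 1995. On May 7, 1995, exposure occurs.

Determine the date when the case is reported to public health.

Symptom onset occurs: Jun 27, 1995.
The test result is returned: Jun 27, 1995 + 22 days = Jul 19, 1995.
Isolation begins: Jul 19, 1995 + 3 weeks = Aug 9, 1995.
Exposure occurs: May 7, 1995.
The patient becomes infectious: May 7, 1995 + 40 days = Jun 16, 1995.
The patient is tested: Jun 16, 1995 + 4 weeks = Jul 14, 1995.
Both prerequisites met — isolation begins (Aug 9, 1995), the patient is tested (Jul 14, 1995); the later is Aug 9, 1995.
The case is reported to public health: Aug 9, 1995 + 14 days = Aug 23, 1995.

August 23, 1995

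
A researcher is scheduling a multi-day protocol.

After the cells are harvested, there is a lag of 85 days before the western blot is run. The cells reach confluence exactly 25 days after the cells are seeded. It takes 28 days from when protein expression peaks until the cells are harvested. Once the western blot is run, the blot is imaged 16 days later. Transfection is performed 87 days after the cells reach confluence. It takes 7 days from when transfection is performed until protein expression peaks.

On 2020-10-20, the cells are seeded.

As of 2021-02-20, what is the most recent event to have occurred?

Protein expression peaks

The cells are seeded: Oct 20, 2020.
The cells reach confluence: Oct 20, 2020 + 25 days = Nov 14, 2020.
Transfection is performed: Nov 14, 2020 + 87 days = Feb 9, 2021.
Protein expression peaks: Feb 9, 2021 + 7 days = Feb 16, 2021.
The cells are harvested: Feb 16, 2021 + 28 days = Mar 16, 2021.
The western blot is run: Mar 16, 2021 + 85 days = Jun 9, 2021.
The blot is imaged: Jun 9, 2021 + 16 days = Jun 25, 2021.
Feb 20, 2021 falls between when protein expression peaks (Feb 16, 2021) and when the cells are harvested (Mar 16, 2021).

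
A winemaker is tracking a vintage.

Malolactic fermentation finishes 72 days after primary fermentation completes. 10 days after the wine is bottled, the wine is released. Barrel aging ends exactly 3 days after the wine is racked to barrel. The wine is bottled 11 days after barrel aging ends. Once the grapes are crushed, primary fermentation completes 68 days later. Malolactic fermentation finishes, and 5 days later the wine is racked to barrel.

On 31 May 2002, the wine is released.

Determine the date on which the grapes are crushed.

The wine is released: May 31, 2002.
The wine is bottled: May 31, 2002 − 10 days = May 21, 2002.
Barrel aging ends: May 21, 2002 − 11 days = May 10, 2002.
The wine is racked to barrel: May 10, 2002 − 3 days = May 7, 2002.
Malolactic fermentation finishes: May 7, 2002 − 5 days = May 2, 2002.
Primary fermentation completes: May 2, 2002 − 72 days = Feb 19, 2002.
The grapes are crushed: Feb 19, 2002 − 68 days = Dec 13, 2001.

13 December 2001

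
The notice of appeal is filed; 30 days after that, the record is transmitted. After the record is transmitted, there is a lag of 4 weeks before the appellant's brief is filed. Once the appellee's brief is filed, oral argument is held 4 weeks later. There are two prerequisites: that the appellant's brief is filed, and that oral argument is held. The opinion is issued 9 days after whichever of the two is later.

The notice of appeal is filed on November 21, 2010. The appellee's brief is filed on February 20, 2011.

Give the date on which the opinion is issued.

March 29, 2011

The notice of appeal is filed: Nov 21, 2010.
The record is transmitted: Nov 21, 2010 + 30 days = Dec 21, 2010.
The appellant's brief is filed: Dec 21, 2010 + 4 weeks = Jan 18, 2011.
The appellee's brief is filed: Feb 20, 2011.
Oral argument is held: Feb 20, 2011 + 4 weeks = Mar 20, 2011.
Both prerequisites met — the appellant's brief is filed (Jan 18, 2011), oral argument is held (Mar 20, 2011); the later is Mar 20, 2011.
The opinion is issued: Mar 20, 2011 + 9 days = Mar 29, 2011.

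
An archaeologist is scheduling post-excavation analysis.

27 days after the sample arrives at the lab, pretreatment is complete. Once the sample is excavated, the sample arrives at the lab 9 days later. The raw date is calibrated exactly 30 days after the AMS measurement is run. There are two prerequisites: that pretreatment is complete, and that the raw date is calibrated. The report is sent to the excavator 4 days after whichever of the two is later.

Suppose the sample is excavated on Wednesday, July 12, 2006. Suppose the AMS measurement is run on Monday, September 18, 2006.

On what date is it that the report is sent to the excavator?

The sample is excavated: Jul 12, 2006.
The sample arrives at the lab: Jul 12, 2006 + 9 days = Jul 21, 2006.
Pretreatment is complete: Jul 21, 2006 + 27 days = Aug 17, 2006.
The AMS measurement is run: Sep 18, 2006.
The raw date is calibrated: Sep 18, 2006 + 30 days = Oct 18, 2006.
Both prerequisites met — pretreatment is complete (Aug 17, 2006), the raw date is calibrated (Oct 18, 2006); the later is Oct 18, 2006.
The report is sent to the excavator: Oct 18, 2006 + 4 days = Oct 22, 2006.

Sunday, October 22, 2006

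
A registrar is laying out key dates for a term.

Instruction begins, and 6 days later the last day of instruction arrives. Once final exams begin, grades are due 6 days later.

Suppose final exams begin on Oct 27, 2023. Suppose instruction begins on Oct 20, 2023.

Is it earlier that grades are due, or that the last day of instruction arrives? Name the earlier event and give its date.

The last day of instruction arrives — Oct 26, 2023

Final exams begin: Oct 27, 2023.
Grades are due: Oct 27, 2023 + 6 days = Nov 2, 2023.
Instruction begins: Oct 20, 2023.
The last day of instruction arrives: Oct 20, 2023 + 6 days = Oct 26, 2023.
Comparing: grades are due on Nov 2, 2023 vs the last day of instruction arrives on Oct 26, 2023. Earlier: the last day of instruction arrives.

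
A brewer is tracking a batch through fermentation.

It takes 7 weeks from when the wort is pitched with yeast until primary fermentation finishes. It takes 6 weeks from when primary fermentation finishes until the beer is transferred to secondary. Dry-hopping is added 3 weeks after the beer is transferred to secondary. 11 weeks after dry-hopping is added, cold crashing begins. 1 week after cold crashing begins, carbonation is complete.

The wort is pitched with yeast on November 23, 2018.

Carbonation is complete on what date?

June 7, 2019

The wort is pitched with yeast: Nov 23, 2018.
Primary fermentation finishes: Nov 23, 2018 + 7 weeks = Jan 11, 2019.
The beer is transferred to secondary: Jan 11, 2019 + 6 weeks = Feb 22, 2019.
Dry-hopping is added: Feb 22, 2019 + 3 weeks = Mar 15, 2019.
Cold crashing begins: Mar 15, 2019 + 11 weeks = May 31, 2019.
Carbonation is complete: May 31, 2019 + 1 week = Jun 7, 2019.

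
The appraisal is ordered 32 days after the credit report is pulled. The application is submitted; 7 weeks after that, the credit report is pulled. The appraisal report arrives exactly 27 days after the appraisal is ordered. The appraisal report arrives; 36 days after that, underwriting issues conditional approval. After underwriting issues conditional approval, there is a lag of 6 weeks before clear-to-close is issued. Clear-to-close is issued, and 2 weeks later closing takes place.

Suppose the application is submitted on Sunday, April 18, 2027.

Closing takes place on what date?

The application is submitted: Apr 18, 2027.
The credit report is pulled: Apr 18, 2027 + 7 weeks = Jun 6, 2027.
The appraisal is ordered: Jun 6, 2027 + 32 days = Jul 8, 2027.
The appraisal report arrives: Jul 8, 2027 + 27 days = Aug 4, 2027.
Underwriting issues conditional approval: Aug 4, 2027 + 36 days = Sep 9, 2027.
Clear-to-close is issued: Sep 9, 2027 + 6 weeks = Oct 21, 2027.
Closing takes place: Oct 21, 2027 + 2 weeks = Nov 4, 2027.

Thursday, November 4, 2027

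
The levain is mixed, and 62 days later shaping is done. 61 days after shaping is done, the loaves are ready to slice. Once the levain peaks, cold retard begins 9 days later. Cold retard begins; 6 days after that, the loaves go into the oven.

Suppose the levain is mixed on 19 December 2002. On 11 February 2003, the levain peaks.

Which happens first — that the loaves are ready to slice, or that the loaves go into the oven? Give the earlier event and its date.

The levain is mixed: Dec 19, 2002.
Shaping is done: Dec 19, 2002 + 62 days = Feb 19, 2003.
The loaves are ready to slice: Feb 19, 2003 + 61 days = Apr 21, 2003.
The levain peaks: Feb 11, 2003.
Cold retard begins: Feb 11, 2003 + 9 days = Feb 20, 2003.
The loaves go into the oven: Feb 20, 2003 + 6 days = Feb 26, 2003.
Comparing: the loaves are ready to slice on Apr 21, 2003 vs the loaves go into the oven on Feb 26, 2003. Earlier: the loaves go into the oven.

The loaves go into the oven — 26 February 2003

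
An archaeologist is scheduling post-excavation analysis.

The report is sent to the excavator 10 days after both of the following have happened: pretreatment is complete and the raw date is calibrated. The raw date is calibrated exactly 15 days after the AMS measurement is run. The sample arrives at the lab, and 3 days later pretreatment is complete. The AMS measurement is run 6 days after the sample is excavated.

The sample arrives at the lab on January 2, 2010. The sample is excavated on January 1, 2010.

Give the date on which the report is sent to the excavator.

The sample arrives at the lab: Jan 2, 2010.
Pretreatment is complete: Jan 2, 2010 + 3 days = Jan 5, 2010.
The sample is excavated: Jan 1, 2010.
The AMS measurement is run: Jan 1, 2010 + 6 days = Jan 7, 2010.
The raw date is calibrated: Jan 7, 2010 + 15 days = Jan 22, 2010.
Both prerequisites met — pretreatment is complete (Jan 5, 2010), the raw date is calibrated (Jan 22, 2010); the later is Jan 22, 2010.
The report is sent to the excavator: Jan 22, 2010 + 10 days = Feb 1, 2010.

February 1, 2010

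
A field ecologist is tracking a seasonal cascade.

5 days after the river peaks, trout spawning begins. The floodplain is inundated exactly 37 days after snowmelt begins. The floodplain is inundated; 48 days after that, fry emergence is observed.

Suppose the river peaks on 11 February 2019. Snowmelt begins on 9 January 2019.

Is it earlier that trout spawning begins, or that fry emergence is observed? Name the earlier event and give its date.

The river peaks: Feb 11, 2019.
Trout spawning begins: Feb 11, 2019 + 5 days = Feb 16, 2019.
Snowmelt begins: Jan 9, 2019.
The floodplain is inundated: Jan 9, 2019 + 37 days = Feb 15, 2019.
Fry emergence is observed: Feb 15, 2019 + 48 days = Apr 4, 2019.
Comparing: trout spawning begins on Feb 16, 2019 vs fry emergence is observed on Apr 4, 2019. Earlier: trout spawning begins.

Trout spawning begins — 16 February 2019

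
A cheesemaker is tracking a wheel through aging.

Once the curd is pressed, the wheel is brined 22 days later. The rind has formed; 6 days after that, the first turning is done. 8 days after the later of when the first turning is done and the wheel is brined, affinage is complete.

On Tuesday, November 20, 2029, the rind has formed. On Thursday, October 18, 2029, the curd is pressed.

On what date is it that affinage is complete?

The rind has formed: Nov 20, 2029.
The first turning is done: Nov 20, 2029 + 6 days = Nov 26, 2029.
The curd is pressed: Oct 18, 2029.
The wheel is brined: Oct 18, 2029 + 22 days = Nov 9, 2029.
Both prerequisites met — the first turning is done (Nov 26, 2029), the wheel is brined (Nov 9, 2029); the later is Nov 26, 2029.
Affinage is complete: Nov 26, 2029 + 8 days = Dec 4, 2029.

Tuesday, December 4, 2029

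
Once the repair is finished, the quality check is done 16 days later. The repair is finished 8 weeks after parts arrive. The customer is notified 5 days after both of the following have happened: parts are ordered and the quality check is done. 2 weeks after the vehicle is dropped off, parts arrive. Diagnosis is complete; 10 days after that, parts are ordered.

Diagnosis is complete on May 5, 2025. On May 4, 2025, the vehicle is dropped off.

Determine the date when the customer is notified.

Aug 3, 2025

Diagnosis is complete: May 5, 2025.
Parts are ordered: May 5, 2025 + 10 days = May 15, 2025.
The vehicle is dropped off: May 4, 2025.
Parts arrive: May 4, 2025 + 2 weeks = May 18, 2025.
The repair is finished: May 18, 2025 + 8 weeks = Jul 13, 2025.
The quality check is done: Jul 13, 2025 + 16 days = Jul 29, 2025.
Both prerequisites met — parts are ordered (May 15, 2025), the quality check is done (Jul 29, 2025); the later is Jul 29, 2025.
The customer is notified: Jul 29, 2025 + 5 days = Aug 3, 2025.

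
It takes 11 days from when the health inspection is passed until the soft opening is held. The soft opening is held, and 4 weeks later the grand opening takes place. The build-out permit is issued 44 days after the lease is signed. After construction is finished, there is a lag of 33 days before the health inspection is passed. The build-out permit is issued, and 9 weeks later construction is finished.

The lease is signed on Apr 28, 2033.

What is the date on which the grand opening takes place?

The lease is signed: Apr 28, 2033.
The build-out permit is issued: Apr 28, 2033 + 44 days = Jun 11, 2033.
Construction is finished: Jun 11, 2033 + 9 weeks = Aug 13, 2033.
The health inspection is passed: Aug 13, 2033 + 33 days = Sep 15, 2033.
The soft opening is held: Sep 15, 2033 + 11 days = Sep 26, 2033.
The grand opening takes place: Sep 26, 2033 + 4 weeks = Oct 24, 2033.

Oct 24, 2033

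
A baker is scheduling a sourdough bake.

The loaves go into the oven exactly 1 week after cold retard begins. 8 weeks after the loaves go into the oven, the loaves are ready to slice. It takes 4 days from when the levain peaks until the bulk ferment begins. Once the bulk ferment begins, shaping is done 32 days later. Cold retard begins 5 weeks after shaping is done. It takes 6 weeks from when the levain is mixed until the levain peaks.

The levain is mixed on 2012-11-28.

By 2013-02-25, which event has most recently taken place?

Shaping is done

The levain is mixed: Nov 28, 2012.
The levain peaks: Nov 28, 2012 + 6 weeks = Jan 9, 2013.
The bulk ferment begins: Jan 9, 2013 + 4 days = Jan 13, 2013.
Shaping is done: Jan 13, 2013 + 32 days = Feb 14, 2013.
Cold retard begins: Feb 14, 2013 + 5 weeks = Mar 21, 2013.
The loaves go into the oven: Mar 21, 2013 + 1 week = Mar 28, 2013.
The loaves are ready to slice: Mar 28, 2013 + 8 weeks = May 23, 2013.
Feb 25, 2013 falls between when shaping is done (Feb 14, 2013) and when cold retard begins (Mar 21, 2013).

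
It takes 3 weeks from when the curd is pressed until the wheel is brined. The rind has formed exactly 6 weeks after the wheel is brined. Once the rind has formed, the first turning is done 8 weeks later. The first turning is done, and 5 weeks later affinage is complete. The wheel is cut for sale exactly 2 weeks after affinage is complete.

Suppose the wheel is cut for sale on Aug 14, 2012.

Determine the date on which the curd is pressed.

The wheel is cut for sale: Aug 14, 2012.
Affinage is complete: Aug 14, 2012 − 2 weeks = Jul 31, 2012.
The first turning is done: Jul 31, 2012 − 5 weeks = Jun 26, 2012.
The rind has formed: Jun 26, 2012 − 8 weeks = May 1, 2012.
The wheel is brined: May 1, 2012 − 6 weeks = Mar 20, 2012.
The curd is pressed: Mar 20, 2012 − 3 weeks = Feb 28, 2012.

Feb 28, 2012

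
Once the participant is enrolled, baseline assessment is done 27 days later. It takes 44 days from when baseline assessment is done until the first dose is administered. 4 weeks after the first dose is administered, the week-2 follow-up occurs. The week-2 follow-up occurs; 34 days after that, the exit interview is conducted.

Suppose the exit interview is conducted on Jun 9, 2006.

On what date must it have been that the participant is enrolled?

Jan 27, 2006

The exit interview is conducted: Jun 9, 2006.
The week-2 follow-up occurs: Jun 9, 2006 − 34 days = May 6, 2006.
The first dose is administered: May 6, 2006 − 4 weeks = Apr 8, 2006.
Baseline assessment is done: Apr 8, 2006 − 44 days = Feb 23, 2006.
The participant is enrolled: Feb 23, 2006 − 27 days = Jan 27, 2006.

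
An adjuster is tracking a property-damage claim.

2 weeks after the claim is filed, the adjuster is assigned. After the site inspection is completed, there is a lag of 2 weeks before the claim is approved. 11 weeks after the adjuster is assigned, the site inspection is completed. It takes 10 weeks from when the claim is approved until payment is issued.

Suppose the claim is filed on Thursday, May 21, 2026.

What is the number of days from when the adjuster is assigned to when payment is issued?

Causal path: the adjuster is assigned → the site inspection is completed → the claim is approved → payment is issued.
Total delay along the path: 11 + 2 + 10 weeks = 23 weeks = 161 days.

161 days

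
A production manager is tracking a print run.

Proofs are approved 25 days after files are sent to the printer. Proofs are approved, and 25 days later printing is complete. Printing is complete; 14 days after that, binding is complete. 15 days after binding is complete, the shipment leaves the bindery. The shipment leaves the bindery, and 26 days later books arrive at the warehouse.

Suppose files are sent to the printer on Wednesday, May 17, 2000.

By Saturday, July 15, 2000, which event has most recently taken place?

Files are sent to the printer: May 17, 2000.
Proofs are approved: May 17, 2000 + 25 days = Jun 11, 2000.
Printing is complete: Jun 11, 2000 + 25 days = Jul 6, 2000.
Binding is complete: Jul 6, 2000 + 14 days = Jul 20, 2000.
The shipment leaves the bindery: Jul 20, 2000 + 15 days = Aug 4, 2000.
Books arrive at the warehouse: Aug 4, 2000 + 26 days = Aug 30, 2000.
Jul 15, 2000 falls between when printing is complete (Jul 6, 2000) and when binding is complete (Jul 20, 2000).

Printing is complete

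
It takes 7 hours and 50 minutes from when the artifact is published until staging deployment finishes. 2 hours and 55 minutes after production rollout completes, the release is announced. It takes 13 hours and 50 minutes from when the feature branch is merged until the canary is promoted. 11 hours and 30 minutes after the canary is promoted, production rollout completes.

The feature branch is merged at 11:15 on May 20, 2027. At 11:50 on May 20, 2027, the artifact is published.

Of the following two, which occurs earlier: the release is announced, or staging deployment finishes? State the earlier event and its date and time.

The feature branch is merged: 11:15 May 20, 2027.
The canary is promoted: 11:15 May 20, 2027 + 13h50m = 01:05 May 21, 2027.
Production rollout completes: 01:05 May 21, 2027 + 11h30m = 12:35 May 21, 2027.
The release is announced: 12:35 May 21, 2027 + 2h55m = 15:30 May 21, 2027.
The artifact is published: 11:50 May 20, 2027.
Staging deployment finishes: 11:50 May 20, 2027 + 7h50m = 19:40 May 20, 2027.
Comparing: the release is announced at 15:30 May 21, 2027 vs staging deployment finishes at 19:40 May 20, 2027. Earlier: staging deployment finishes.

Staging deployment finishes — 19:40 on May 20, 2027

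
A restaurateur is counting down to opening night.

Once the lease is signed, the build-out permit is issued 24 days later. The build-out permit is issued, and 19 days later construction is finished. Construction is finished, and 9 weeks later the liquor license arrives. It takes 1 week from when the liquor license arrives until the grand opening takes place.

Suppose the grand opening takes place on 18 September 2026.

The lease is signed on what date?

The grand opening takes place: Sep 18, 2026.
The liquor license arrives: Sep 18, 2026 − 1 week = Sep 11, 2026.
Construction is finished: Sep 11, 2026 − 9 weeks = Jul 10, 2026.
The build-out permit is issued: Jul 10, 2026 − 19 days = Jun 21, 2026.
The lease is signed: Jun 21, 2026 − 24 days = May 28, 2026.

28 May 2026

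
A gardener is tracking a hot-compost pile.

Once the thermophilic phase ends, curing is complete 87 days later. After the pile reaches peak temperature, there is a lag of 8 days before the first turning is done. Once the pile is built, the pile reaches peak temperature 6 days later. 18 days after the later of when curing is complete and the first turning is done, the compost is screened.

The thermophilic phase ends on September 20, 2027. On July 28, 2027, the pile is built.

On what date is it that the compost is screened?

The thermophilic phase ends: Sep 20, 2027.
Curing is complete: Sep 20, 2027 + 87 days = Dec 16, 2027.
The pile is built: Jul 28, 2027.
The pile reaches peak temperature: Jul 28, 2027 + 6 days = Aug 3, 2027.
The first turning is done: Aug 3, 2027 + 8 days = Aug 11, 2027.
Both prerequisites met — curing is complete (Dec 16, 2027), the first turning is done (Aug 11, 2027); the later is Dec 16, 2027.
The compost is screened: Dec 16, 2027 + 18 days = Jan 3, 2028.

January 3, 2028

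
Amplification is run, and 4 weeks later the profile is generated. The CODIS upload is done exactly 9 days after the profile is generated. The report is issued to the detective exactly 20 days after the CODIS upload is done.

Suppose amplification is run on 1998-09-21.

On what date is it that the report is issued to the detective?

Amplification is run: Sep 21, 1998.
The profile is generated: Sep 21, 1998 + 4 weeks = Oct 19, 1998.
The CODIS upload is done: Oct 19, 1998 + 9 days = Oct 28, 1998.
The report is issued to the detective: Oct 28, 1998 + 20 days = Nov 17, 1998.

1998-11-17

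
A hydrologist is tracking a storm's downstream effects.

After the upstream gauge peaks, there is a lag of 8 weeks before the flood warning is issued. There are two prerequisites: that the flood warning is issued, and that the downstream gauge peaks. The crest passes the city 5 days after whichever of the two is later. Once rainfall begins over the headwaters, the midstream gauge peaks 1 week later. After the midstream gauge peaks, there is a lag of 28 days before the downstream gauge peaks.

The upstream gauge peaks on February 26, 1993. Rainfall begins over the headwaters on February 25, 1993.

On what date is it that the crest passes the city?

The upstream gauge peaks: Feb 26, 1993.
The flood warning is issued: Feb 26, 1993 + 8 weeks = Apr 23, 1993.
Rainfall begins over the headwaters: Feb 25, 1993.
The midstream gauge peaks: Feb 25, 1993 + 1 week = Mar 4, 1993.
The downstream gauge peaks: Mar 4, 1993 + 28 days = Apr 1, 1993.
Both prerequisites met — the flood warning is issued (Apr 23, 1993), the downstream gauge peaks (Apr 1, 1993); the later is Apr 23, 1993.
The crest passes the city: Apr 23, 1993 + 5 days = Apr 28, 1993.

April 28, 1993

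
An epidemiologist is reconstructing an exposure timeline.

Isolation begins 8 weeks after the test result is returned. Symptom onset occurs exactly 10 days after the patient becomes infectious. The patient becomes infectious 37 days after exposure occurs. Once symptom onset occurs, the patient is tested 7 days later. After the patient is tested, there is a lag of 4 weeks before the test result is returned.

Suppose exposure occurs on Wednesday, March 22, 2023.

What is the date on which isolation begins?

Monday, August 7, 2023

Exposure occurs: Mar 22, 2023.
The patient becomes infectious: Mar 22, 2023 + 37 days = Apr 28, 2023.
Symptom onset occurs: Apr 28, 2023 + 10 days = May 8, 2023.
The patient is tested: May 8, 2023 + 7 days = May 15, 2023.
The test result is returned: May 15, 2023 + 4 weeks = Jun 12, 2023.
Isolation begins: Jun 12, 2023 + 8 weeks = Aug 7, 2023.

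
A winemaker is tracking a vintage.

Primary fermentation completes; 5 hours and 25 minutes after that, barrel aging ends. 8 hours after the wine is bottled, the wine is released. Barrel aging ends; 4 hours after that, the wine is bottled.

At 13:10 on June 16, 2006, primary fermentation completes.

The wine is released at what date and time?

Primary fermentation completes: 13:10 Jun 16, 2006.
Barrel aging ends: 13:10 Jun 16, 2006 + 5h25m = 18:35 Jun 16, 2006.
The wine is bottled: 18:35 Jun 16, 2006 + 4h = 22:35 Jun 16, 2006.
The wine is released: 22:35 Jun 16, 2006 + 8h = 06:35 Jun 17, 2006.

06:35 on June 17, 2006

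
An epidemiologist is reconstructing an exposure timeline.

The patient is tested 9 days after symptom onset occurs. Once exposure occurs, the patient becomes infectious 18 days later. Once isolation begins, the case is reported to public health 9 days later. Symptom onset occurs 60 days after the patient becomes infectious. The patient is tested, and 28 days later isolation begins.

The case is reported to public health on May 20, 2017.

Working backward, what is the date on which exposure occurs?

The case is reported to public health: May 20, 2017.
Isolation begins: May 20, 2017 − 9 days = May 11, 2017.
The patient is tested: May 11, 2017 − 28 days = Apr 13, 2017.
Symptom onset occurs: Apr 13, 2017 − 9 days = Apr 4, 2017.
The patient becomes infectious: Apr 4, 2017 − 60 days = Feb 3, 2017.
Exposure occurs: Feb 3, 2017 − 18 days = Jan 16, 2017.

January 16, 2017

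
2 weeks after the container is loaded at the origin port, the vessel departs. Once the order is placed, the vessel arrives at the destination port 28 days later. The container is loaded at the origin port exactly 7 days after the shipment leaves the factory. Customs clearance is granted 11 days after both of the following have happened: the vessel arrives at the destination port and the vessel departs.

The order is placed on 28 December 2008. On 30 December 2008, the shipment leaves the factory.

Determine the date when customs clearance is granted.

The order is placed: Dec 28, 2008.
The vessel arrives at the destination port: Dec 28, 2008 + 28 days = Jan 25, 2009.
The shipment leaves the factory: Dec 30, 2008.
The container is loaded at the origin port: Dec 30, 2008 + 7 days = Jan 6, 2009.
The vessel departs: Jan 6, 2009 + 2 weeks = Jan 20, 2009.
Both prerequisites met — the vessel arrives at the destination port (Jan 25, 2009), the vessel departs (Jan 20, 2009); the later is Jan 25, 2009.
Customs clearance is granted: Jan 25, 2009 + 11 days = Feb 5, 2009.

5 February 2009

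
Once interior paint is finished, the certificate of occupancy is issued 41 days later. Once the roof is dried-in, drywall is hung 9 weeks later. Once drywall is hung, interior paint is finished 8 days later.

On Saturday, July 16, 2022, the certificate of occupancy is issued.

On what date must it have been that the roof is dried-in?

The certificate of occupancy is issued: Jul 16, 2022.
Interior paint is finished: Jul 16, 2022 − 41 days = Jun 5, 2022.
Drywall is hung: Jun 5, 2022 − 8 days = May 28, 2022.
The roof is dried-in: May 28, 2022 − 9 weeks = Mar 26, 2022.

Saturday, March 26, 2022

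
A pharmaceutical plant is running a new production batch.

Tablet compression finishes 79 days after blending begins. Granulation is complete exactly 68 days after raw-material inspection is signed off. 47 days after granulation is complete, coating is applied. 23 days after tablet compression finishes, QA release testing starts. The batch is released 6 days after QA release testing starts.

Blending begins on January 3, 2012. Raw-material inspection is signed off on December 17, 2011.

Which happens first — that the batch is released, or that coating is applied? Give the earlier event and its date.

Blending begins: Jan 3, 2012.
Tablet compression finishes: Jan 3, 2012 + 79 days = Mar 22, 2012.
QA release testing starts: Mar 22, 2012 + 23 days = Apr 14, 2012.
The batch is released: Apr 14, 2012 + 6 days = Apr 20, 2012.
Raw-material inspection is signed off: Dec 17, 2011.
Granulation is complete: Dec 17, 2011 + 68 days = Feb 23, 2012.
Coating is applied: Feb 23, 2012 + 47 days = Apr 10, 2012.
Comparing: the batch is released on Apr 20, 2012 vs coating is applied on Apr 10, 2012. Earlier: coating is applied.

Coating is applied — April 10, 2012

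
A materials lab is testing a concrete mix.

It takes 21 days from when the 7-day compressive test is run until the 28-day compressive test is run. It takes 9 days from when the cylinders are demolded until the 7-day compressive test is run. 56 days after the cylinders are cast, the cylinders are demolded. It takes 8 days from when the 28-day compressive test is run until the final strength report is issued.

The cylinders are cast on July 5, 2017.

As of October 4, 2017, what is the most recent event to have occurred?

The cylinders are cast: Jul 5, 2017.
The cylinders are demolded: Jul 5, 2017 + 56 days = Aug 30, 2017.
The 7-day compressive test is run: Aug 30, 2017 + 9 days = Sep 8, 2017.
The 28-day compressive test is run: Sep 8, 2017 + 21 days = Sep 29, 2017.
The final strength report is issued: Sep 29, 2017 + 8 days = Oct 7, 2017.
Oct 4, 2017 falls between when the 28-day compressive test is run (Sep 29, 2017) and when the final strength report is issued (Oct 7, 2017).

The 28-day compressive test is run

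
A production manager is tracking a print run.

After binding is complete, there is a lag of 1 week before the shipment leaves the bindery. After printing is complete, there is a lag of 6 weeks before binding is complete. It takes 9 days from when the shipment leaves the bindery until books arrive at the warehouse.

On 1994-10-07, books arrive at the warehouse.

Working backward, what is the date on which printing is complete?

Books arrive at the warehouse: Oct 7, 1994.
The shipment leaves the bindery: Oct 7, 1994 − 9 days = Sep 28, 1994.
Binding is complete: Sep 28, 1994 − 1 week = Sep 21, 1994.
Printing is complete: Sep 21, 1994 − 6 weeks = Aug 10, 1994.

1994-08-10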